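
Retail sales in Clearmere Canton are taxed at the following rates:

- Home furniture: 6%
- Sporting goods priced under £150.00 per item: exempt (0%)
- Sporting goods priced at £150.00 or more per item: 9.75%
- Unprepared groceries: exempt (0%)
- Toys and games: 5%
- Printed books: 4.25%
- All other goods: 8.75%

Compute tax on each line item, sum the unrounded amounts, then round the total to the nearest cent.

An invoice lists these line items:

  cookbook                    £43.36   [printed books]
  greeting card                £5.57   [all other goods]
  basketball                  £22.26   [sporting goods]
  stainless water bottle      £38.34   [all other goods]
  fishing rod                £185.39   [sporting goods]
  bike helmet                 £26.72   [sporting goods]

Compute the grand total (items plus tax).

Cookbook £43.36: printed books → 4.25% → £1.8428
Greeting card £5.57: all other goods → 8.75% → £0.487375
Basketball £22.26: sporting goods, under £150.00 → 0% → £0.00
Stainless water bottle £38.34: all other goods → 8.75% → £3.35475
Fishing rod £185.39: sporting goods, £150.00 or more → 9.75% → £18.075525
Bike helmet £26.72: sporting goods, under £150.00 → 0% → £0.00
Subtotal = £321.64; unrounded tax = £23.76045 → £23.76; total due = £345.40

£345.40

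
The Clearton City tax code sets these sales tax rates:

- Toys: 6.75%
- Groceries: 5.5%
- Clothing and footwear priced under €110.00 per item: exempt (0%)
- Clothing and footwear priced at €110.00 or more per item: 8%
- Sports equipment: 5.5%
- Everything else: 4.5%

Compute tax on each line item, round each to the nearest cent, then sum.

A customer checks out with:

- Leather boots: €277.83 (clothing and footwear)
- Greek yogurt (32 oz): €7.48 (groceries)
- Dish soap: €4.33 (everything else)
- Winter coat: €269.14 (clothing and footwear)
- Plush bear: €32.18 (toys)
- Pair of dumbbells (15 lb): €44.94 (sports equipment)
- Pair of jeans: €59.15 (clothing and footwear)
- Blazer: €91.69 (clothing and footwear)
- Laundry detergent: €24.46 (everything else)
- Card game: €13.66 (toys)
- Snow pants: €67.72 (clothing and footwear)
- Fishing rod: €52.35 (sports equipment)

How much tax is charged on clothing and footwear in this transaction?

€43.76

Leather boots €277.83: clothing and footwear, €110.00 or more → 8% → €22.23
Winter coat €269.14: clothing and footwear, €110.00 or more → 8% → €21.53
Pair of jeans €59.15: clothing and footwear, under €110.00 → 0% → €0.00
Blazer €91.69: clothing and footwear, under €110.00 → 0% → €0.00
Snow pants €67.72: clothing and footwear, under €110.00 → 0% → €0.00
Tax on clothing and footwear = €22.23 + €21.53 + €0.00 + €0.00 + €0.00 = €43.76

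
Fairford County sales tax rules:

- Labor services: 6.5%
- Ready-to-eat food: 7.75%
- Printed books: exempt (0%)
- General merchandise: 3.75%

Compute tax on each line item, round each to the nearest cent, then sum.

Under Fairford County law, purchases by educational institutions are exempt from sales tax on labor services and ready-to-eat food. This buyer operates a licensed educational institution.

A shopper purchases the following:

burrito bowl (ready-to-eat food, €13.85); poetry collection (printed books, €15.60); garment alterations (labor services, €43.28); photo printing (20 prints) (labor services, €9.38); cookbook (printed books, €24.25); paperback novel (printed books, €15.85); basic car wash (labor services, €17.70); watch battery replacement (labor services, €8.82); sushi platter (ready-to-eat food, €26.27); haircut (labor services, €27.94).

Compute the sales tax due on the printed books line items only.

€0.00

Poetry collection €15.60: printed books → 0% → €0.00
Cookbook €24.25: printed books → 0% → €0.00
Paperback novel €15.85: printed books → 0% → €0.00
Tax on printed books = €0.00 + €0.00 + €0.00 = €0.00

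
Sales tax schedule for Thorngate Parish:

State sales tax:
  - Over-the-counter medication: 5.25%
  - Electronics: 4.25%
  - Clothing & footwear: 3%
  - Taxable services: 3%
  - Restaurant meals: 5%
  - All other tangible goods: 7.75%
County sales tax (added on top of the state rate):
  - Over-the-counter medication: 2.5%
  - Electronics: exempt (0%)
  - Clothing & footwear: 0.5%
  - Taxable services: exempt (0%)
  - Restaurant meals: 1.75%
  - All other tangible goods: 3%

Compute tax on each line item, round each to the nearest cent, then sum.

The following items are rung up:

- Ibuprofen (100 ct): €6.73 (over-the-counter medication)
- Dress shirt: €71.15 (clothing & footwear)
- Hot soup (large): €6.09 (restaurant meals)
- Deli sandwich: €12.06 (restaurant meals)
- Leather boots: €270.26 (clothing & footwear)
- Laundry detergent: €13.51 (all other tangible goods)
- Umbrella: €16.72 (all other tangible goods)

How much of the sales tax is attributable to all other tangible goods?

€3.25

Laundry detergent €13.51: all other tangible goods → 7.75% + 3% county = 10.75% → €1.45
Umbrella €16.72: all other tangible goods → 7.75% + 3% county = 10.75% → €1.80
Tax on all other tangible goods = €1.45 + €1.80 = €3.25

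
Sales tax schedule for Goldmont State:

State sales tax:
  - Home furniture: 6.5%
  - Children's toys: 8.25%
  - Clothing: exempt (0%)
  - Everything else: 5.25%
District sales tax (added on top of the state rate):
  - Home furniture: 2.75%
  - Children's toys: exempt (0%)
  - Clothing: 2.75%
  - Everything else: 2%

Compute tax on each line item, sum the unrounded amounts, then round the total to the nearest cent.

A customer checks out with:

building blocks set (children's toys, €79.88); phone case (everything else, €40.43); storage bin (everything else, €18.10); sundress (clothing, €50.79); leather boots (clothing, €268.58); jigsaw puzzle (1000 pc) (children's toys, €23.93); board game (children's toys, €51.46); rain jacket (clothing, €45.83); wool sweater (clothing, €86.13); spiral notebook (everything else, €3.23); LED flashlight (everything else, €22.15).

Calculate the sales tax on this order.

Building blocks set €79.88: children's toys → 8.25% + 0% district = 8.25% → €6.5901
Phone case €40.43: everything else → 5.25% + 2% district = 7.25% → €2.931175
Storage bin €18.10: everything else → 5.25% + 2% district = 7.25% → €1.31225
Sundress €50.79: clothing → 0% + 2.75% district = 2.75% → €1.396725
Leather boots €268.58: clothing → 0% + 2.75% district = 2.75% → €7.38595
Jigsaw puzzle (1000 pc) €23.93: children's toys → 8.25% + 0% district = 8.25% → €1.974225
Board game €51.46: children's toys → 8.25% + 0% district = 8.25% → €4.24545
Rain jacket €45.83: clothing → 0% + 2.75% district = 2.75% → €1.260325
Wool sweater €86.13: clothing → 0% + 2.75% district = 2.75% → €2.368575
Spiral notebook €3.23: everything else → 5.25% + 2% district = 7.25% → €0.234175
LED flashlight €22.15: everything else → 5.25% + 2% district = 7.25% → €1.605875
Unrounded tax sum = €31.304825 → €31.30

€31.30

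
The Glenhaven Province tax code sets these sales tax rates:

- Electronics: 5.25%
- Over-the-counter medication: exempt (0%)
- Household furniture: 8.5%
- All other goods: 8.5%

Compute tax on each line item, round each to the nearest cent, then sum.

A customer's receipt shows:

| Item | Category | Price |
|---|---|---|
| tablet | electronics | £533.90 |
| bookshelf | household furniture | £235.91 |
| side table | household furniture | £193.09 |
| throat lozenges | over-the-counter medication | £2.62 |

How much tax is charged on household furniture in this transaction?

£36.46

Bookshelf £235.91: household furniture → 8.5% → £20.05
Side table £193.09: household furniture → 8.5% → £16.41
Tax on household furniture = £20.05 + £16.41 = £36.46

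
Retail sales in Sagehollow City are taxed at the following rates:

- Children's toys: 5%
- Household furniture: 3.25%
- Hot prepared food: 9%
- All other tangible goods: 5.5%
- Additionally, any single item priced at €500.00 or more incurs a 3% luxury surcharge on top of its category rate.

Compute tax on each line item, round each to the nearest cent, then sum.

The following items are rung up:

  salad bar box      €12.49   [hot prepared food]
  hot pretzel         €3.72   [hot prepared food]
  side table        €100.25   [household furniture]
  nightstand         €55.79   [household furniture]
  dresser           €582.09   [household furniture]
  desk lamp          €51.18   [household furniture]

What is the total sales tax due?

€44.56

Salad bar box €12.49: hot prepared food → 9% → €1.12
Hot pretzel €3.72: hot prepared food → 9% → €0.33
Side table €100.25: household furniture → 3.25% → €3.26
Nightstand €55.79: household furniture → 3.25% → €1.81
Dresser €582.09: household furniture → 3.25% + 3% surcharge = 6.25% → €36.38
Desk lamp €51.18: household furniture → 3.25% → €1.66
Total tax = €1.12 + €0.33 + €3.26 + €1.81 + €36.38 + €1.66 = €44.56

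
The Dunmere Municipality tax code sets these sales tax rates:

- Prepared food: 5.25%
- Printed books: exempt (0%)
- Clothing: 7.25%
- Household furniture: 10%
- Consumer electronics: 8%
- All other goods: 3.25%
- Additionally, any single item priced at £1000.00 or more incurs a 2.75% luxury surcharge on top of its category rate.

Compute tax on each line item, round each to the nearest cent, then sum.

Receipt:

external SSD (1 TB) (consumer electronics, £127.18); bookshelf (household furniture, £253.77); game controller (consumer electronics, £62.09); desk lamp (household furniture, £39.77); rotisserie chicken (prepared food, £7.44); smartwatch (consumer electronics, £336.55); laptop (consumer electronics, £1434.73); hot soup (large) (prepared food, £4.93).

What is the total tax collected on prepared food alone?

Rotisserie chicken £7.44: prepared food → 5.25% → £0.39
Hot soup (large) £4.93: prepared food → 5.25% → £0.26
Tax on prepared food = £0.39 + £0.26 = £0.65

£0.65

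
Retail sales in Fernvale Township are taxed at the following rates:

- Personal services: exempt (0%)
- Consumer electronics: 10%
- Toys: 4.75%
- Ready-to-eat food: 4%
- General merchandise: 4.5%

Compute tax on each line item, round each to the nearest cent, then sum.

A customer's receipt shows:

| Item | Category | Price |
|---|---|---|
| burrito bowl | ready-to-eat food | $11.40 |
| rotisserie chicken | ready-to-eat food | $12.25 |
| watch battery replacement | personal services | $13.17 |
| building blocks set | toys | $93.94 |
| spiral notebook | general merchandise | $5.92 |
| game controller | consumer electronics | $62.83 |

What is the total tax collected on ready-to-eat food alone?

$0.95

Burrito bowl $11.40: ready-to-eat food → 4% → $0.46
Rotisserie chicken $12.25: ready-to-eat food → 4% → $0.49
Tax on ready-to-eat food = $0.46 + $0.49 = $0.95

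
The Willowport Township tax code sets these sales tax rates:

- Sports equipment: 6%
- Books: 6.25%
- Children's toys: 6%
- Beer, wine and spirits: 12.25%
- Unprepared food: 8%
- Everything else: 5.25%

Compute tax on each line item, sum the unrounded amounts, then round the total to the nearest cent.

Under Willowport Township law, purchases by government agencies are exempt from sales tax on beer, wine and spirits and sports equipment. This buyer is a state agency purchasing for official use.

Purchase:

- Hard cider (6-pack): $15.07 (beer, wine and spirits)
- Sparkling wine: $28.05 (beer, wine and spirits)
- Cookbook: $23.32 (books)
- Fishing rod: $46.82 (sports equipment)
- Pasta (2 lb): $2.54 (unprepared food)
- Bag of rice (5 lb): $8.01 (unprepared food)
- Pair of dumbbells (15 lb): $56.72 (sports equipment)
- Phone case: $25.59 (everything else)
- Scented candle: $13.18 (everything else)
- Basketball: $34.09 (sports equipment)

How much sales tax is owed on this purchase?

Hard cider (6-pack) $15.07: beer, wine and spirits, buyer-exempt → 0% → $0.00
Sparkling wine $28.05: beer, wine and spirits, buyer-exempt → 0% → $0.00
Cookbook $23.32: books → 6.25% → $1.4575
Fishing rod $46.82: sports equipment, buyer-exempt → 0% → $0.00
Pasta (2 lb) $2.54: unprepared food → 8% → $0.2032
Bag of rice (5 lb) $8.01: unprepared food → 8% → $0.6408
Pair of dumbbells (15 lb) $56.72: sports equipment, buyer-exempt → 0% → $0.00
Phone case $25.59: everything else → 5.25% → $1.343475
Scented candle $13.18: everything else → 5.25% → $0.69195
Basketball $34.09: sports equipment, buyer-exempt → 0% → $0.00
Unrounded tax sum = $4.336925 → $4.34

$4.34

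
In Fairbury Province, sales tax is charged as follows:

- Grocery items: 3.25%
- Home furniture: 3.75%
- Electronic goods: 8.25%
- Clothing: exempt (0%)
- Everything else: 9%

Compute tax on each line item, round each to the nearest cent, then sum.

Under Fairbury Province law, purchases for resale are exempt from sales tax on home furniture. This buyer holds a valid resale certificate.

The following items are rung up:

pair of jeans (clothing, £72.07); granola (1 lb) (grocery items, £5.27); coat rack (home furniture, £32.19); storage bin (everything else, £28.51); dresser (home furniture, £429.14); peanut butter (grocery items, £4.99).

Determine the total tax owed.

Pair of jeans £72.07: clothing → 0% → £0.00
Granola (1 lb) £5.27: grocery items → 3.25% → £0.17
Coat rack £32.19: home furniture, buyer-exempt → 0% → £0.00
Storage bin £28.51: everything else → 9% → £2.57
Dresser £429.14: home furniture, buyer-exempt → 0% → £0.00
Peanut butter £4.99: grocery items → 3.25% → £0.16
Total tax = £0.17 + £2.57 + £0.16 = £2.90

£2.90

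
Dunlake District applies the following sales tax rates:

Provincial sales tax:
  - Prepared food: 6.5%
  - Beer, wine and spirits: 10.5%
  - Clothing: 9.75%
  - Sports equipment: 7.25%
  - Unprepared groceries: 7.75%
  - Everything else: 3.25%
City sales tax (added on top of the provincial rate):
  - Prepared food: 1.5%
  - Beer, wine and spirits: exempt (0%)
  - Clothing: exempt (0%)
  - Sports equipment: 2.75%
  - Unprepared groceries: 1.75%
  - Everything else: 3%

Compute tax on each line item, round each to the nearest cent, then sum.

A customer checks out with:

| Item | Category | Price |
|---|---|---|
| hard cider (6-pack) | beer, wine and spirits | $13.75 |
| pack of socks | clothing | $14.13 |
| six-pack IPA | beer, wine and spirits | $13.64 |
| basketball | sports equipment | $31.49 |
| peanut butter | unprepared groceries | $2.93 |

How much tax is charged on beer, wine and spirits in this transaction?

$2.87

Hard cider (6-pack) $13.75: beer, wine and spirits → 10.5% + 0% city = 10.5% → $1.44
Six-pack IPA $13.64: beer, wine and spirits → 10.5% + 0% city = 10.5% → $1.43
Tax on beer, wine and spirits = $1.44 + $1.43 = $2.87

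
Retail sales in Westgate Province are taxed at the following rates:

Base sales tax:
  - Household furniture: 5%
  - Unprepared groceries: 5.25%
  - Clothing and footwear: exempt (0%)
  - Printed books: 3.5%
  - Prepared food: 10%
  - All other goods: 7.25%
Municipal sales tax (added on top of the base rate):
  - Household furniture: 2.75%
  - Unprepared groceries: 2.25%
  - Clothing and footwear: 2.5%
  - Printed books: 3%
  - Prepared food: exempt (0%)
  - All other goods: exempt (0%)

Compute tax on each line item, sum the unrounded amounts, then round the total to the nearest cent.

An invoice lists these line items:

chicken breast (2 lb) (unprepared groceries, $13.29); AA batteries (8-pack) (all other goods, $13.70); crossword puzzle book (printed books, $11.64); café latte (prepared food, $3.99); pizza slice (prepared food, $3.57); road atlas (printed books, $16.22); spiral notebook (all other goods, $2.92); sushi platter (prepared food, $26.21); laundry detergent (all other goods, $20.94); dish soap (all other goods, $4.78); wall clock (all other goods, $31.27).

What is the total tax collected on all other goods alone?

AA batteries (8-pack) $13.70: all other goods → 7.25% + 0% municipal = 7.25% → $0.99325
Spiral notebook $2.92: all other goods → 7.25% + 0% municipal = 7.25% → $0.2117
Laundry detergent $20.94: all other goods → 7.25% + 0% municipal = 7.25% → $1.51815
Dish soap $4.78: all other goods → 7.25% + 0% municipal = 7.25% → $0.34655
Wall clock $31.27: all other goods → 7.25% + 0% municipal = 7.25% → $2.267075
Tax on all other goods: unrounded sum = $5.336725 → $5.34

$5.34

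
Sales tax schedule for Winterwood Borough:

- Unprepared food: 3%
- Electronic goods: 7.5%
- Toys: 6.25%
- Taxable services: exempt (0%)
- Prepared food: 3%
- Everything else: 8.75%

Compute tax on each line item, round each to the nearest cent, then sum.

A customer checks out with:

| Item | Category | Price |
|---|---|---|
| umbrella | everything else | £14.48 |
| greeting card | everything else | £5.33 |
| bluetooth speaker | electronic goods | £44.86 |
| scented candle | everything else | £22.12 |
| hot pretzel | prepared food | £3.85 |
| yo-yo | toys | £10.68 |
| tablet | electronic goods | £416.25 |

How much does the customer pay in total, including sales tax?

Umbrella £14.48: everything else → 8.75% → £1.27
Greeting card £5.33: everything else → 8.75% → £0.47
Bluetooth speaker £44.86: electronic goods → 7.5% → £3.36
Scented candle £22.12: everything else → 8.75% → £1.94
Hot pretzel £3.85: prepared food → 3% → £0.12
Yo-yo £10.68: toys → 6.25% → £0.67
Tablet £416.25: electronic goods → 7.5% → £31.22
Subtotal = £517.57; tax = £39.05; total due = £556.62

£556.62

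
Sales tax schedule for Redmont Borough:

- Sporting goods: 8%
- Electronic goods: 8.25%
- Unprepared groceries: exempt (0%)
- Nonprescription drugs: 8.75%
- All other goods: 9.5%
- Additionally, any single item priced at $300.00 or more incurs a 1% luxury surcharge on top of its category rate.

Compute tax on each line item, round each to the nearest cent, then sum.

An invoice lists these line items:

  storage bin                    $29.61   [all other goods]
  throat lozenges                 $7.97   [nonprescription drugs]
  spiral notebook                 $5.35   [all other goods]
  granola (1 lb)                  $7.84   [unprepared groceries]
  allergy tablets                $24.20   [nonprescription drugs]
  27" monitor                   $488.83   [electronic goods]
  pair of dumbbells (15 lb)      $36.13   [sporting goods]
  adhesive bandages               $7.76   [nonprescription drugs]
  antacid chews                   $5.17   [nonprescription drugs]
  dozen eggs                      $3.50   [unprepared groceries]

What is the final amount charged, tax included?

Storage bin $29.61: all other goods → 9.5% → $2.81
Throat lozenges $7.97: nonprescription drugs → 8.75% → $0.70
Spiral notebook $5.35: all other goods → 9.5% → $0.51
Granola (1 lb) $7.84: unprepared groceries → 0% → $0.00
Allergy tablets $24.20: nonprescription drugs → 8.75% → $2.12
27" monitor $488.83: electronic goods → 8.25% + 1% surcharge = 9.25% → $45.22
Pair of dumbbells (15 lb) $36.13: sporting goods → 8% → $2.89
Adhesive bandages $7.76: nonprescription drugs → 8.75% → $0.68
Antacid chews $5.17: nonprescription drugs → 8.75% → $0.45
Dozen eggs $3.50: unprepared groceries → 0% → $0.00
Subtotal = $616.36; tax = $55.38; total due = $671.74

$671.74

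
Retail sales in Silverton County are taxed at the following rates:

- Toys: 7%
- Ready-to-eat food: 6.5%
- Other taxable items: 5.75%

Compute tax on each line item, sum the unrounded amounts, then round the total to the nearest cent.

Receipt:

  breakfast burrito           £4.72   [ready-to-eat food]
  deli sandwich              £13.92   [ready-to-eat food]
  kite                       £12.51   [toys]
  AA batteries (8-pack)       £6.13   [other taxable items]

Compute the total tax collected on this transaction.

£2.44

Breakfast burrito £4.72: ready-to-eat food → 6.5% → £0.3068
Deli sandwich £13.92: ready-to-eat food → 6.5% → £0.9048
Kite £12.51: toys → 7% → £0.8757
AA batteries (8-pack) £6.13: other taxable items → 5.75% → £0.352475
Unrounded tax sum = £2.439775 → £2.44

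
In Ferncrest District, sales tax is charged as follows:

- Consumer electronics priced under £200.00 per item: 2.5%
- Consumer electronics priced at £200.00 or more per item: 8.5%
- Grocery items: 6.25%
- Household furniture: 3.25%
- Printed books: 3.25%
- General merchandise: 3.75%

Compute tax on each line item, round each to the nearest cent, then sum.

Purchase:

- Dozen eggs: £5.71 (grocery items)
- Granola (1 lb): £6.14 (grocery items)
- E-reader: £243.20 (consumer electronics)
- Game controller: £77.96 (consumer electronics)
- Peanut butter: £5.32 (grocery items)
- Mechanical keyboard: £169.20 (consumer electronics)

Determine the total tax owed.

£27.92

Dozen eggs £5.71: grocery items → 6.25% → £0.36
Granola (1 lb) £6.14: grocery items → 6.25% → £0.38
E-reader £243.20: consumer electronics, £200.00 or more → 8.5% → £20.67
Game controller £77.96: consumer electronics, under £200.00 → 2.5% → £1.95
Peanut butter £5.32: grocery items → 6.25% → £0.33
Mechanical keyboard £169.20: consumer electronics, under £200.00 → 2.5% → £4.23
Total tax = £0.36 + £0.38 + £20.67 + £1.95 + £0.33 + £4.23 = £27.92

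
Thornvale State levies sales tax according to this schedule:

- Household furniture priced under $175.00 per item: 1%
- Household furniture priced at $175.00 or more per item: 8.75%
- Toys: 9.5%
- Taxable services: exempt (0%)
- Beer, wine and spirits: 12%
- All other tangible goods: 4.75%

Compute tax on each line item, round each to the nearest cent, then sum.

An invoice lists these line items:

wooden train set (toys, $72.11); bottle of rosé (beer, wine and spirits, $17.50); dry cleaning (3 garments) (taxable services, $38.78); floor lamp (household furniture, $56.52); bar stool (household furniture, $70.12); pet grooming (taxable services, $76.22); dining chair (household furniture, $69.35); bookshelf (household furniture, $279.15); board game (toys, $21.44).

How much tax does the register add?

Wooden train set $72.11: toys → 9.5% → $6.85
Bottle of rosé $17.50: beer, wine and spirits → 12% → $2.10
Dry cleaning (3 garments) $38.78: taxable services → 0% → $0.00
Floor lamp $56.52: household furniture, under $175.00 → 1% → $0.57
Bar stool $70.12: household furniture, under $175.00 → 1% → $0.70
Pet grooming $76.22: taxable services → 0% → $0.00
Dining chair $69.35: household furniture, under $175.00 → 1% → $0.69
Bookshelf $279.15: household furniture, $175.00 or more → 8.75% → $24.43
Board game $21.44: toys → 9.5% → $2.04
Total tax = $6.85 + $2.10 + $0.57 + $0.70 + $0.69 + $24.43 + $2.04 = $37.38

$37.38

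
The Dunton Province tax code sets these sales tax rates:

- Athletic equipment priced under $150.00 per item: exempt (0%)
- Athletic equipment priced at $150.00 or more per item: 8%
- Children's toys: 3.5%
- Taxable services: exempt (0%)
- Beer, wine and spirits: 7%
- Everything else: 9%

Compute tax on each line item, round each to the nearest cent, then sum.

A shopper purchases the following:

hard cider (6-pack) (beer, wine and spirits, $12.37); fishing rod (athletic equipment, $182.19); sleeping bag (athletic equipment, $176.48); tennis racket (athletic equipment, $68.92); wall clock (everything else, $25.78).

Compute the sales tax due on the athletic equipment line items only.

Fishing rod $182.19: athletic equipment, $150.00 or more → 8% → $14.58
Sleeping bag $176.48: athletic equipment, $150.00 or more → 8% → $14.12
Tennis racket $68.92: athletic equipment, under $150.00 → 0% → $0.00
Tax on athletic equipment = $14.58 + $14.12 + $0.00 = $28.70

$28.70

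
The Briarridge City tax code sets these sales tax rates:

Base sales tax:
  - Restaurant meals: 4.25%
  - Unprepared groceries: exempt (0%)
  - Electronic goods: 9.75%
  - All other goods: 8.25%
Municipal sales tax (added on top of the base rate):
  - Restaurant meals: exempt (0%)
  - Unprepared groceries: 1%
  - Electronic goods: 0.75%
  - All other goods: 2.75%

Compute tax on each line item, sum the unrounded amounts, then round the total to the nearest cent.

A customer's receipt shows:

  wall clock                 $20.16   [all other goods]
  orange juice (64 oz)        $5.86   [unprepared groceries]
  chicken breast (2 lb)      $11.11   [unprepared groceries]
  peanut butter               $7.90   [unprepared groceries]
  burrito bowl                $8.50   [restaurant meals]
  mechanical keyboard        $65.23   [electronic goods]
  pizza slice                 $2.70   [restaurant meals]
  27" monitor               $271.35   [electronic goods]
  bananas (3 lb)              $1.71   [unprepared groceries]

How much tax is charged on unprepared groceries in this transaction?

Orange juice (64 oz) $5.86: unprepared groceries → 0% + 1% municipal = 1% → $0.0586
Chicken breast (2 lb) $11.11: unprepared groceries → 0% + 1% municipal = 1% → $0.1111
Peanut butter $7.90: unprepared groceries → 0% + 1% municipal = 1% → $0.079
Bananas (3 lb) $1.71: unprepared groceries → 0% + 1% municipal = 1% → $0.0171
Tax on unprepared groceries: unrounded sum = $0.2658 → $0.27

$0.27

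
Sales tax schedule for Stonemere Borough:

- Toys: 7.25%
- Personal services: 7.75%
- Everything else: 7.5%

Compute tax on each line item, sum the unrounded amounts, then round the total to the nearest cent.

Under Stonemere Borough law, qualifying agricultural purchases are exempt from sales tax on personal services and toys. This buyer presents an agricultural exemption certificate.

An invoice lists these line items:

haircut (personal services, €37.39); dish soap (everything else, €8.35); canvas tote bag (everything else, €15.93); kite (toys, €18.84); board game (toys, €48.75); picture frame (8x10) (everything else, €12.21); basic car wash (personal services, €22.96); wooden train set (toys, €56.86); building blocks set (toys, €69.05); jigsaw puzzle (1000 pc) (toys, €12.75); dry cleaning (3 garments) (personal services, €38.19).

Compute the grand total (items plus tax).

Haircut €37.39: personal services, buyer-exempt → 0% → €0.00
Dish soap €8.35: everything else → 7.5% → €0.62625
Canvas tote bag €15.93: everything else → 7.5% → €1.19475
Kite €18.84: toys, buyer-exempt → 0% → €0.00
Board game €48.75: toys, buyer-exempt → 0% → €0.00
Picture frame (8x10) €12.21: everything else → 7.5% → €0.91575
Basic car wash €22.96: personal services, buyer-exempt → 0% → €0.00
Wooden train set €56.86: toys, buyer-exempt → 0% → €0.00
Building blocks set €69.05: toys, buyer-exempt → 0% → €0.00
Jigsaw puzzle (1000 pc) €12.75: toys, buyer-exempt → 0% → €0.00
Dry cleaning (3 garments) €38.19: personal services, buyer-exempt → 0% → €0.00
Subtotal = €341.28; unrounded tax = €2.73675 → €2.74; total due = €344.02

€344.02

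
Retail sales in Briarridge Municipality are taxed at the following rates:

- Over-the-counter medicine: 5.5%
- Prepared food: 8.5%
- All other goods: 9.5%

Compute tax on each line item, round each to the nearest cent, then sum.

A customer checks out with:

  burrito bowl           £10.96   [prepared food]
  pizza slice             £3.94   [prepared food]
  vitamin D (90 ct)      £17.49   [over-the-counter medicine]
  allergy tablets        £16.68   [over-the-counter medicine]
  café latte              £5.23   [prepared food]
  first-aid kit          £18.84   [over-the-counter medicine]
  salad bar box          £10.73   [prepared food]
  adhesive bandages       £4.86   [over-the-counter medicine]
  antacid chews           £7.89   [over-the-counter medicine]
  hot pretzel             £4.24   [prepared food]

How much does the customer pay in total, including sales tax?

Burrito bowl £10.96: prepared food → 8.5% → £0.93
Pizza slice £3.94: prepared food → 8.5% → £0.33
Vitamin D (90 ct) £17.49: over-the-counter medicine → 5.5% → £0.96
Allergy tablets £16.68: over-the-counter medicine → 5.5% → £0.92
Café latte £5.23: prepared food → 8.5% → £0.44
First-aid kit £18.84: over-the-counter medicine → 5.5% → £1.04
Salad bar box £10.73: prepared food → 8.5% → £0.91
Adhesive bandages £4.86: over-the-counter medicine → 5.5% → £0.27
Antacid chews £7.89: over-the-counter medicine → 5.5% → £0.43
Hot pretzel £4.24: prepared food → 8.5% → £0.36
Subtotal = £100.86; tax = £6.59; total due = £107.45

£107.45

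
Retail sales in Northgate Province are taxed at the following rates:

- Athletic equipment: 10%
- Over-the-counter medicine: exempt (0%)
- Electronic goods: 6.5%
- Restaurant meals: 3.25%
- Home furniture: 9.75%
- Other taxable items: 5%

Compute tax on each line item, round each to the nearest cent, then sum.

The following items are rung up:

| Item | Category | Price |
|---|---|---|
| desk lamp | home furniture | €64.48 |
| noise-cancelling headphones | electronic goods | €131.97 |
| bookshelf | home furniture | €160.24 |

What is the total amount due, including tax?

Desk lamp €64.48: home furniture → 9.75% → €6.29
Noise-cancelling headphones €131.97: electronic goods → 6.5% → €8.58
Bookshelf €160.24: home furniture → 9.75% → €15.62
Subtotal = €356.69; tax = €30.49; total due = €387.18

€387.18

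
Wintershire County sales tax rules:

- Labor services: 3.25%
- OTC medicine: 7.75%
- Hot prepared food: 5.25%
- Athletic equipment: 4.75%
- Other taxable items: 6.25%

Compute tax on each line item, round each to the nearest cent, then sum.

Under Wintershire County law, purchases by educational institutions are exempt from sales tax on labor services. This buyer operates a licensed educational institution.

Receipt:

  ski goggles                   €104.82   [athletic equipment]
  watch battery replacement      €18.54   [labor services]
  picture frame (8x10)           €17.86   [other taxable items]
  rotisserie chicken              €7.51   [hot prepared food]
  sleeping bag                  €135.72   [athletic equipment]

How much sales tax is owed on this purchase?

Ski goggles €104.82: athletic equipment → 4.75% → €4.98
Watch battery replacement €18.54: labor services, buyer-exempt → 0% → €0.00
Picture frame (8x10) €17.86: other taxable items → 6.25% → €1.12
Rotisserie chicken €7.51: hot prepared food → 5.25% → €0.39
Sleeping bag €135.72: athletic equipment → 4.75% → €6.45
Total tax = €4.98 + €1.12 + €0.39 + €6.45 = €12.94

€12.94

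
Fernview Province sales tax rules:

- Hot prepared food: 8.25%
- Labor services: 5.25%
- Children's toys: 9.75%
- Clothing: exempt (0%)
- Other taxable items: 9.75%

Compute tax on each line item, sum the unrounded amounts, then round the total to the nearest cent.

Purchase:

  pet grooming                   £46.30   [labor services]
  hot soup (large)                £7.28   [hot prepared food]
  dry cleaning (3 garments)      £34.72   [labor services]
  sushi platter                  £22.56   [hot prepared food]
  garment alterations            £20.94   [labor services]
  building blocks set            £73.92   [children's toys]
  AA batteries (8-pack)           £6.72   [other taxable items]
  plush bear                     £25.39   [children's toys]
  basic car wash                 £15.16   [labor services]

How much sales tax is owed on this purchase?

Pet grooming £46.30: labor services → 5.25% → £2.43075
Hot soup (large) £7.28: hot prepared food → 8.25% → £0.6006
Dry cleaning (3 garments) £34.72: labor services → 5.25% → £1.8228
Sushi platter £22.56: hot prepared food → 8.25% → £1.8612
Garment alterations £20.94: labor services → 5.25% → £1.09935
Building blocks set £73.92: children's toys → 9.75% → £7.2072
AA batteries (8-pack) £6.72: other taxable items → 9.75% → £0.6552
Plush bear £25.39: children's toys → 9.75% → £2.475525
Basic car wash £15.16: labor services → 5.25% → £0.7959
Unrounded tax sum = £18.948525 → £18.95

£18.95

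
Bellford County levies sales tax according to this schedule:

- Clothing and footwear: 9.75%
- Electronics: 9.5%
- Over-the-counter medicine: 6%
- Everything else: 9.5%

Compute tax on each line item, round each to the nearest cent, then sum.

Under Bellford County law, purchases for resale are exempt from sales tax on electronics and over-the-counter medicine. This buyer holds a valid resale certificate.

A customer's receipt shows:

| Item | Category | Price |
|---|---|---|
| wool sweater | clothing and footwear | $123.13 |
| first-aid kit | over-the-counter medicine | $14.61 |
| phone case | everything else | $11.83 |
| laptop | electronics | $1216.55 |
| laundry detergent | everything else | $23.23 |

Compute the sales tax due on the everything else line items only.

Phone case $11.83: everything else → 9.5% → $1.12
Laundry detergent $23.23: everything else → 9.5% → $2.21
Tax on everything else = $1.12 + $2.21 = $3.33

$3.33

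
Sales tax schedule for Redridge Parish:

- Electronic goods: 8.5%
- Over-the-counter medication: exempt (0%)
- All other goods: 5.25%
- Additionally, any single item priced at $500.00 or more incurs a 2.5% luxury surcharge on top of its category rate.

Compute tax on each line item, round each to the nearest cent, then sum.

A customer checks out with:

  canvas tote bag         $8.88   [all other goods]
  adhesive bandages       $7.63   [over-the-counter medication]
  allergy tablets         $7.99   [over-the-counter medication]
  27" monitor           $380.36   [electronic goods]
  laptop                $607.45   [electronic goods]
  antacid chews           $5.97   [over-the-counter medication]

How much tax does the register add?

Canvas tote bag $8.88: all other goods → 5.25% → $0.47
Adhesive bandages $7.63: over-the-counter medication → 0% → $0.00
Allergy tablets $7.99: over-the-counter medication → 0% → $0.00
27" monitor $380.36: electronic goods → 8.5% → $32.33
Laptop $607.45: electronic goods → 8.5% + 2.5% surcharge = 11% → $66.82
Antacid chews $5.97: over-the-counter medication → 0% → $0.00
Total tax = $0.47 + $32.33 + $66.82 = $99.62

$99.62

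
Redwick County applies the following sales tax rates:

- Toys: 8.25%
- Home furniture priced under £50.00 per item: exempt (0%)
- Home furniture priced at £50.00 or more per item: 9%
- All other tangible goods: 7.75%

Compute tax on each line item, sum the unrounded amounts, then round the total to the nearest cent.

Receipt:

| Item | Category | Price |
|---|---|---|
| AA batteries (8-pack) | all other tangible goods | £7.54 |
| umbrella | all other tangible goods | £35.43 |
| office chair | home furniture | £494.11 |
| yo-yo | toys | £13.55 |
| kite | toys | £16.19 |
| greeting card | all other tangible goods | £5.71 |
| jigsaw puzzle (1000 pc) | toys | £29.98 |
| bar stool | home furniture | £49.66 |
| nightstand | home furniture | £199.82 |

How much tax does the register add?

AA batteries (8-pack) £7.54: all other tangible goods → 7.75% → £0.58435
Umbrella £35.43: all other tangible goods → 7.75% → £2.745825
Office chair £494.11: home furniture, £50.00 or more → 9% → £44.4699
Yo-yo £13.55: toys → 8.25% → £1.117875
Kite £16.19: toys → 8.25% → £1.335675
Greeting card £5.71: all other tangible goods → 7.75% → £0.442525
Jigsaw puzzle (1000 pc) £29.98: toys → 8.25% → £2.47335
Bar stool £49.66: home furniture, under £50.00 → 0% → £0.00
Nightstand £199.82: home furniture, £50.00 or more → 9% → £17.9838
Unrounded tax sum = £71.1533 → £71.15

£71.15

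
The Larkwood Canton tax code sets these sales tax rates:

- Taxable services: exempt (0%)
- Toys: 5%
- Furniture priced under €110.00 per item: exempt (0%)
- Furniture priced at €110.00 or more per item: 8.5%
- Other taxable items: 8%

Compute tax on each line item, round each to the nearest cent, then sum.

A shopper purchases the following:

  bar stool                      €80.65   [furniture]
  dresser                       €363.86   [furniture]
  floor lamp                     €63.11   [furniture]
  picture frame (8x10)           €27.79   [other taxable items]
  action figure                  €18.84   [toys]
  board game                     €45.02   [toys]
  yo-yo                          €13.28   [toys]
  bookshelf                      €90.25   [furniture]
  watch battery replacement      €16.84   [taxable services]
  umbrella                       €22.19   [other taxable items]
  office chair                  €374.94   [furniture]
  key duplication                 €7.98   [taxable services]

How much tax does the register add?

Bar stool €80.65: furniture, under €110.00 → 0% → €0.00
Dresser €363.86: furniture, €110.00 or more → 8.5% → €30.93
Floor lamp €63.11: furniture, under €110.00 → 0% → €0.00
Picture frame (8x10) €27.79: other taxable items → 8% → €2.22
Action figure €18.84: toys → 5% → €0.94
Board game €45.02: toys → 5% → €2.25
Yo-yo €13.28: toys → 5% → €0.66
Bookshelf €90.25: furniture, under €110.00 → 0% → €0.00
Watch battery replacement €16.84: taxable services → 0% → €0.00
Umbrella €22.19: other taxable items → 8% → €1.78
Office chair €374.94: furniture, €110.00 or more → 8.5% → €31.87
Key duplication €7.98: taxable services → 0% → €0.00
Total tax = €30.93 + €2.22 + €0.94 + €2.25 + €0.66 + €1.78 + €31.87 = €70.65

€70.65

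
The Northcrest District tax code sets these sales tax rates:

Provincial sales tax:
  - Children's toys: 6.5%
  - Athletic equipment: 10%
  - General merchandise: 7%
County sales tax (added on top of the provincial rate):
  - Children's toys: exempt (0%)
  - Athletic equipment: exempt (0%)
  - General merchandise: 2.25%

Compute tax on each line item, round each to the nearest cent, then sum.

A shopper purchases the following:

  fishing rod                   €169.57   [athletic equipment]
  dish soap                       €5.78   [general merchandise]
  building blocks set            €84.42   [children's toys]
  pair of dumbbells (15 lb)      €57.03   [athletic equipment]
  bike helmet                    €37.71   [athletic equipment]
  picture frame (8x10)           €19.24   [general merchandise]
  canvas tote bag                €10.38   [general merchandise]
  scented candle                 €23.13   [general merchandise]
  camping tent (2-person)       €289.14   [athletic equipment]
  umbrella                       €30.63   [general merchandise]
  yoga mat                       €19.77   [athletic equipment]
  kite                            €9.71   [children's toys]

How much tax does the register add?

Fishing rod €169.57: athletic equipment → 10% + 0% county = 10% → €16.96
Dish soap €5.78: general merchandise → 7% + 2.25% county = 9.25% → €0.53
Building blocks set €84.42: children's toys → 6.5% + 0% county = 6.5% → €5.49
Pair of dumbbells (15 lb) €57.03: athletic equipment → 10% + 0% county = 10% → €5.70
Bike helmet €37.71: athletic equipment → 10% + 0% county = 10% → €3.77
Picture frame (8x10) €19.24: general merchandise → 7% + 2.25% county = 9.25% → €1.78
Canvas tote bag €10.38: general merchandise → 7% + 2.25% county = 9.25% → €0.96
Scented candle €23.13: general merchandise → 7% + 2.25% county = 9.25% → €2.14
Camping tent (2-person) €289.14: athletic equipment → 10% + 0% county = 10% → €28.91
Umbrella €30.63: general merchandise → 7% + 2.25% county = 9.25% → €2.83
Yoga mat €19.77: athletic equipment → 10% + 0% county = 10% → €1.98
Kite €9.71: children's toys → 6.5% + 0% county = 6.5% → €0.63
Total tax = €16.96 + €0.53 + €5.49 + €5.70 + €3.77 + €1.78 + €0.96 + €2.14 + €28.91 + €2.83 + €1.98 + €0.63 = €71.68

€71.68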